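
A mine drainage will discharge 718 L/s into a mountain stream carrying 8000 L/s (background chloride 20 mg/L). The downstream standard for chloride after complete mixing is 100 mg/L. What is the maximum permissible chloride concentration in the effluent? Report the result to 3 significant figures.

At the limit, (Qr·Cr + Qe·Cₑ)/(Qr + Qe) = 100:
Cₑ = (8718·100 − 8000·20.00) / 718.0 = 991.4 mg/L.

991 mg/L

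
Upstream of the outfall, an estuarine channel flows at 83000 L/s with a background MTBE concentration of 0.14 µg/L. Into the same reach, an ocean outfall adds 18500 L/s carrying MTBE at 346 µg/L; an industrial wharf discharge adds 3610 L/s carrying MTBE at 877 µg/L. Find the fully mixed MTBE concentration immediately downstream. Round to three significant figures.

After mixing, C = (83000·0.1400 + 18500·346.0 + 3610·877.0) / 105100 = 9579000/105100 = 91.13 µg/L.

91.1 µg/L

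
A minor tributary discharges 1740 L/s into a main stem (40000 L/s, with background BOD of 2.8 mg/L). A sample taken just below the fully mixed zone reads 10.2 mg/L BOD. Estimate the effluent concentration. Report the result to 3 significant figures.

Mass balance: 40000·2.800 + 1740·Cₑ = 41740·10.20
→ Cₑ = (41740·10.20 − 40000·2.800) / 1740 = 180.3 mg/L.

180 mg/L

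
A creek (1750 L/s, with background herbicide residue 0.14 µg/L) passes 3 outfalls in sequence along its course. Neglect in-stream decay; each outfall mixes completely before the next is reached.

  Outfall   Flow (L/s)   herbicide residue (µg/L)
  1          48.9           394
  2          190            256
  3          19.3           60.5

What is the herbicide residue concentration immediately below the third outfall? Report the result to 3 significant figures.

After outfall 1: Q = 1750 + 48.90 = 1799 L/s; C = (1750·0.1400 + 48.90·394.0)/1799 = 10.85 µg/L.
After outfall 2: Q = 1799 + 190.0 = 1989 L/s; C = (1799·10.85 + 190.0·256.0)/1989 = 34.27 µg/L.
After outfall 3: Q = 1989 + 19.30 = 2008 L/s; C = (1989·34.27 + 19.30·60.50)/2008 = 34.52 µg/L.

34.5 µg/L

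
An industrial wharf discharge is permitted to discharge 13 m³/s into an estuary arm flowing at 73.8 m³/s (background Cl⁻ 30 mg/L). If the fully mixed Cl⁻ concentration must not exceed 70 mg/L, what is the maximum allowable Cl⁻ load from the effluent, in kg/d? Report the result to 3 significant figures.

334000 kg/d

Mass balance at the limit: 73.80·30.00 + 13.00·Cₑ = 86.80·70 → Cₑ = 297.1 mg/L.
Load = 13.00 m³/s × 297.1 g/m³ × 86 400 s/d = 333700 kg/d.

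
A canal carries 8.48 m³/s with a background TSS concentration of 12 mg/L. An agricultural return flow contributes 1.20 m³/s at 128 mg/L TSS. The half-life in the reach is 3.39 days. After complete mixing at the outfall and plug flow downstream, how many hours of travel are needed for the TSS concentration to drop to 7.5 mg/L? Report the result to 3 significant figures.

148 h

Flow-weighted average: C = (8.480·12.00 + 1.200·128.0) / 9.680 = 255.4/9.680 = 26.38 mg/L.
Half-life 3.39 d → k = ln 2 / 3.39 = 0.2045 d⁻¹.
26.38·exp(−k·t) = 7.5 → t = ln(26.38/7.5)/k = 531500 s = 147.6 h.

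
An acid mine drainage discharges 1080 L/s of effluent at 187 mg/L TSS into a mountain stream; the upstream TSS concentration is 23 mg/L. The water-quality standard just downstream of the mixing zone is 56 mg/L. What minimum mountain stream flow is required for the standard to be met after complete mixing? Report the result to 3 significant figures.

Set C_mix = 56: (Q·23.00 + 1080·187.0) / (Q + 1080) = 56
→ Q = 1080·(187.0 − 56)/(56 − 23.00) = 4287 L/s.

4290 L/s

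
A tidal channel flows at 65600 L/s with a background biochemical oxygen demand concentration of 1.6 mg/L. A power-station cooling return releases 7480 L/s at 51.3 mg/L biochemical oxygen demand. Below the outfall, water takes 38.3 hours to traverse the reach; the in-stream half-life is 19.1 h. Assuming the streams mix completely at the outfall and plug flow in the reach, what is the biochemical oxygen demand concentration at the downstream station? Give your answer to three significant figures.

1.67 mg/L

Flow-weighted average: C = (65600·1.600 + 7480·51.30) / 73080 = 488700/73080 = 6.687 mg/L.
Half-life 19.1 h → k = ln 2 / 19.1 = 0.03629 h⁻¹ = 0.8710 d⁻¹.
First-order decay: C = 6.687·exp(−k·t) = 6.687·0.2491 = 1.666 mg/L.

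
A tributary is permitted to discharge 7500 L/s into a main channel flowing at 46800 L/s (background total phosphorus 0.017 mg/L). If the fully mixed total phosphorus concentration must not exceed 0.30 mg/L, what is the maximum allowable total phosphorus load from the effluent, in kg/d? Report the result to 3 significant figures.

Mass balance at the limit: 46800·0.01700 + 7500·Cₑ = 54300·0.30 → Cₑ = 2.066 mg/L.
7500 L/s = 7.500 m³/s. Load = 7.500 m³/s × 2.066 g/m³ × 86 400 s/d = 1339 kg/d.

1340 kg/d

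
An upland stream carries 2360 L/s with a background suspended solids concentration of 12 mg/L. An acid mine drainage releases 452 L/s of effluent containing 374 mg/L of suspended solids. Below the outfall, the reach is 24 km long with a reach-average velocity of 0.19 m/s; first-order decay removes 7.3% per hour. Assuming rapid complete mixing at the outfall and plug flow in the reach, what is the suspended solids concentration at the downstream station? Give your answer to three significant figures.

4.91 mg/L

Mass balance: C = (2360·12.00 + 452.0·374.0) / 2812 = 197400/2812 = 70.19 mg/L.
Travel time t = 24·1000 / 0.19 = 126300 s = 35.09 h.
7.3%/h lost → k = −ln(1 − 0.073) = 0.07580 h⁻¹.
Applying C = C₀e^(−kt): 70.19 × 0.06997 = 4.911 mg/L.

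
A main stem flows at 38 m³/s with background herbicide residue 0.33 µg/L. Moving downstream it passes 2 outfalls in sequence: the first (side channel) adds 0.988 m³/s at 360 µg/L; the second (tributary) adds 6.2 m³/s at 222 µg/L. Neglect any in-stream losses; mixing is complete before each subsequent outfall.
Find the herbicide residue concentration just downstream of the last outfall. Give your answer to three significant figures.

Outfall 1: combined Q = 38.99 m³/s; C = (38.00·0.3300 + 0.9880·360.0)/38.99 = 9.444 µg/L.
Outfall 2: combined Q = 45.19 m³/s; C = (38.99·9.444 + 6.200·222.0)/45.19 = 38.61 µg/L.

38.6 µg/L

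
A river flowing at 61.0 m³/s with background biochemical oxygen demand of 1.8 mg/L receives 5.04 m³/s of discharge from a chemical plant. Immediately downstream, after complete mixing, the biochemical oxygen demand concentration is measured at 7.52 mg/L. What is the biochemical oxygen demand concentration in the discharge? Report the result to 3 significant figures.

Mass balance: 61.00·1.800 + 5.040·Cₑ = 66.04·7.520
→ Cₑ = (66.04·7.520 − 61.00·1.800) / 5.040 = 76.75 mg/L.

76.8 mg/L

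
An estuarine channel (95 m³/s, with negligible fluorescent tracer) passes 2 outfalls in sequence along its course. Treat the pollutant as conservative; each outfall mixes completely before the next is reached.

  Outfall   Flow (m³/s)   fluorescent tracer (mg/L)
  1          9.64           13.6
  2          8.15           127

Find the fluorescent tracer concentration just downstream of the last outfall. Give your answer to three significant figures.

10.3 mg/L

Below outfall 1: Q → 104.6 m³/s, C = (95.00·0 + 9.640·13.60)/104.6 = 1.253 mg/L.
Below outfall 2: Q → 112.8 m³/s, C = (104.6·1.253 + 8.150·127.0)/112.8 = 10.34 mg/L.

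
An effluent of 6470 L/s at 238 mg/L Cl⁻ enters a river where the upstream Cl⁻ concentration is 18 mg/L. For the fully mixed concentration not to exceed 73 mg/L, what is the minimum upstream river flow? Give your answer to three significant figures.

19400 L/s

Set C_mix = 73: (Q·18.00 + 6470·238.0) / (Q + 6470) = 73
→ Q = 6470·(238.0 − 73)/(73 − 18.00) = 19410 L/s.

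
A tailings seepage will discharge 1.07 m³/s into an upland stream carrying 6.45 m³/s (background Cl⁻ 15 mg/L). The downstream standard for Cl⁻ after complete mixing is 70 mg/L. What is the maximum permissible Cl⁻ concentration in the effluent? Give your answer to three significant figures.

At the limit, (Qr·Cr + Qe·Cₑ)/(Qr + Qe) = 70:
Cₑ = (7.520·70 − 6.450·15.00) / 1.070 = 401.5 mg/L.

402 mg/L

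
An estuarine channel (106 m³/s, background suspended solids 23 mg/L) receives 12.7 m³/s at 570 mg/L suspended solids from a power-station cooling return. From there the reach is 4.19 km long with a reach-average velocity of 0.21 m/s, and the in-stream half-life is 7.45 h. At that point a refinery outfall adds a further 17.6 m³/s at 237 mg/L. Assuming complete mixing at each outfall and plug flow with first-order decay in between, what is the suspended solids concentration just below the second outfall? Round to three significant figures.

73.0 mg/L

Mixed concentration C = ΣQC/ΣQ = (106.0·23.00 + 12.70·570.0) / 118.7 = 9677/118.7 = 81.52 mg/L; combined flow 118.7 m³/s.
Travel time t = 4.19·1000 / 0.21 = 19950 s = 5.542 h.
Half-life 7.45 h → k = ln 2 / 7.45 = 0.09304 h⁻¹ = 2.233 d⁻¹.
Applying C = C₀e^(−kt): 81.52 × 0.5971 = 48.68 mg/L.
At the second outfall, C = (118.7·48.68 + 17.60·237.0) / (118.7 + 17.60) = 73.00 mg/L.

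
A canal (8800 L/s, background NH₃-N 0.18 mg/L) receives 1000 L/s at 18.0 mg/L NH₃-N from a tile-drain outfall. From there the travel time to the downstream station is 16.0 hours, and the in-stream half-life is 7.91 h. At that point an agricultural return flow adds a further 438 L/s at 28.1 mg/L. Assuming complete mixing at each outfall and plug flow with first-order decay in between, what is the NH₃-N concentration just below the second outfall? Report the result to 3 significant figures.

Mass balance: C = (8800·0.1800 + 1000·18.00) / 9800 = 19580/9800 = 1.998 mg/L; combined flow 9800 L/s.
Half-life 7.91 h → k = ln 2 / 7.91 = 0.08763 h⁻¹ = 2.103 d⁻¹.
Decay over the reach: 1.998·exp(−kt) = 1.998·0.2461 = 0.4918 mg/L.
Second outfall: C = (9800·0.4918 + 438.0·28.10)/10240 = 1.673 mg/L.

1.67 mg/L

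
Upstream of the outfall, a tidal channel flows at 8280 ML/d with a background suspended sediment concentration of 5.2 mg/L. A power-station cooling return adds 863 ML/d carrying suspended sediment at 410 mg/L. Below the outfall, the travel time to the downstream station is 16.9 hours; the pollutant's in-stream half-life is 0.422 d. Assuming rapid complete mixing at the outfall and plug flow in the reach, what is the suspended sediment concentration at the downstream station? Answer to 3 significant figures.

Mass balance: C = (8280·5.200 + 863.0·410.0) / 9143 = 396900/9143 = 43.41 mg/L.
Half-life 0.422 d → k = ln 2 / 0.422 = 1.643 d⁻¹.
Applying C = C₀e^(−kt): 43.41 × 0.3145 = 13.65 mg/L.

13.7 mg/L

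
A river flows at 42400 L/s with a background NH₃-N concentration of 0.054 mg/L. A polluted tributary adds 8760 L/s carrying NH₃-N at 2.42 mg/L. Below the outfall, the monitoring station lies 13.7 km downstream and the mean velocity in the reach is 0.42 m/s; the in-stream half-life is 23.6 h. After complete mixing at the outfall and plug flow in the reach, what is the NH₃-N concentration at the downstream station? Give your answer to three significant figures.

0.352 mg/L

Mass balance: C = (42400·0.05400 + 8760·2.420) / 51160 = 23490/51160 = 0.4591 mg/L.
Travel time t = 13.7·1000 / 0.42 = 32620 s = 9.061 h.
Half-life 23.6 h → k = ln 2 / 23.6 = 0.02937 h⁻¹ = 0.7049 d⁻¹.
First-order decay: C = 0.4591·exp(−k·t) = 0.4591·0.7663 = 0.3518 mg/L.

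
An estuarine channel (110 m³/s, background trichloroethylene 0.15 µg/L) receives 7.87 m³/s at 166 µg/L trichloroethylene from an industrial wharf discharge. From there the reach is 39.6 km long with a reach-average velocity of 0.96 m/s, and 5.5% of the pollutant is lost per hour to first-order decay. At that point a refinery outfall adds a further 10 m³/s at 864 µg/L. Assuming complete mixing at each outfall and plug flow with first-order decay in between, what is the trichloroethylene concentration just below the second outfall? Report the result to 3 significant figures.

Conservation of mass: C = (110.0·0.1500 + 7.870·166.0) / 117.9 = 1323/117.9 = 11.22 µg/L; combined flow 117.9 m³/s.
Travel time t = 39.6·1000 / 0.96 = 41250 s = 11.46 h.
5.5%/h lost → k = −ln(1 − 0.055) = 0.05657 h⁻¹.
Applying C = C₀e^(−kt): 11.22 × 0.5230 = 5.870 µg/L.
At the second outfall, C = (117.9·5.870 + 10.00·864.0) / (117.9 + 10.00) = 72.98 µg/L.

73.0 µg/L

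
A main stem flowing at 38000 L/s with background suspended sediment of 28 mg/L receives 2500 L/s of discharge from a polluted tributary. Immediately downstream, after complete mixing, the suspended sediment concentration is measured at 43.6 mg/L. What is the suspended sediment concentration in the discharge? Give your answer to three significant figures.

Mass balance: 38000·28.00 + 2500·Cₑ = 40500·43.60
→ Cₑ = (40500·43.60 − 38000·28.00) / 2500 = 280.7 mg/L.

281 mg/L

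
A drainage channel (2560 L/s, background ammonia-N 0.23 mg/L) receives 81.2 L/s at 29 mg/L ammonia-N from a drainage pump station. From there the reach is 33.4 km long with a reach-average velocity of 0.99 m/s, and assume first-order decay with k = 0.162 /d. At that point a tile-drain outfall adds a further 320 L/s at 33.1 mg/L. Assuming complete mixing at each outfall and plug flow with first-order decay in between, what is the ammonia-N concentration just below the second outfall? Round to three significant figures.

4.51 mg/L

Flow-weighted average: C = (2560·0.2300 + 81.20·29.00) / 2641 = 2944/2641 = 1.114 mg/L; combined flow 2641 L/s.
Travel time t = 33.4·1000 / 0.99 = 33740 s = 9.371 h.
Applying C = C₀e^(−kt): 1.114 × 0.9387 = 1.046 mg/L.
At the second outfall, C = (2641·1.046 + 320.0·33.10) / (2641 + 320.0) = 4.510 mg/L.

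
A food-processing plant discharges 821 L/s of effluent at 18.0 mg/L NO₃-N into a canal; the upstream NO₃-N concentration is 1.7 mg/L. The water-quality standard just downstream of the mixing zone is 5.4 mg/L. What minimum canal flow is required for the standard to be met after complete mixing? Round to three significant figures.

2800 L/s

Set C_mix = 5.4: (Q·1.700 + 821.0·18.00) / (Q + 821.0) = 5.4
→ Q = 821.0·(18.00 − 5.4)/(5.4 − 1.700) = 2796 L/s.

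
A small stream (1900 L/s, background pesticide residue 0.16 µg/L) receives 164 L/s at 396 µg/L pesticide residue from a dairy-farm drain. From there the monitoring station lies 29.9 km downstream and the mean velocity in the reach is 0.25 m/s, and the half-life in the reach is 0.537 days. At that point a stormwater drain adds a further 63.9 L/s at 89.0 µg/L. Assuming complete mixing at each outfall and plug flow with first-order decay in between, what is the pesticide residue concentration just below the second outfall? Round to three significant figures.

Conservation of mass: C = (1900·0.1600 + 164.0·396.0) / 2064 = 65250/2064 = 31.61 µg/L; combined flow 2064 L/s.
Travel time t = 29.9·1000 / 0.25 = 119600 s = 33.22 h.
Half-life 0.537 d → k = ln 2 / 0.537 = 1.291 d⁻¹.
First-order decay: C = 31.61·exp(−k·t) = 31.61·0.1675 = 5.295 µg/L.
Second outfall: C = (2064·5.295 + 63.90·89.00)/2128 = 7.809 µg/L.

7.81 µg/L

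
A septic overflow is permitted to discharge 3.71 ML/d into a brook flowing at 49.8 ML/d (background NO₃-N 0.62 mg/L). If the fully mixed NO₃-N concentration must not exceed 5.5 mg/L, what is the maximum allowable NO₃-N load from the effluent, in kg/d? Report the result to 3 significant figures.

263 kg/d

Mass balance at the limit: 49.80·0.6200 + 3.710·Cₑ = 53.51·5.5 → Cₑ = 71.01 mg/L.
3.710 ML/d = 0.04294 m³/s. Load = 0.04294 m³/s × 71.01 g/m³ × 86 400 s/d = 263.4 kg/d.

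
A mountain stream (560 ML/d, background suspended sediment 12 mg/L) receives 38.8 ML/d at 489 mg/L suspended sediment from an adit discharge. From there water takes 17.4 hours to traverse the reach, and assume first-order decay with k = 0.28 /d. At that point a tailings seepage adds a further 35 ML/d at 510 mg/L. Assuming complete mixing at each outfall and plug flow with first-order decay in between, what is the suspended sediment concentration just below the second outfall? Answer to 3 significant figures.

61.3 mg/L

Conservation of mass: C = (560.0·12.00 + 38.80·489.0) / 598.8 = 25690/598.8 = 42.91 mg/L; combined flow 598.8 ML/d.
Decay over the reach: 42.91·exp(−kt) = 42.91·0.8163 = 35.02 mg/L.
Second outfall: C = (598.8·35.02 + 35.00·510.0)/633.8 = 61.25 mg/L.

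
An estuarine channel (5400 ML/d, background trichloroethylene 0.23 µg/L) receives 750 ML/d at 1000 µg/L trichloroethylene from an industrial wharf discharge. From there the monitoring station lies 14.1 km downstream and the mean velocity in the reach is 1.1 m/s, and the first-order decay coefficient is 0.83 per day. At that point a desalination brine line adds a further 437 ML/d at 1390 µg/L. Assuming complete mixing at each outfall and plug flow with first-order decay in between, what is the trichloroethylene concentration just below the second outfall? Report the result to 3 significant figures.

Flow-weighted average: C = (5400·0.2300 + 750.0·1000) / 6150 = 751200/6150 = 122.2 µg/L; combined flow 6150 ML/d.
Travel time t = 14.1·1000 / 1.1 = 12820 s = 3.561 h.
After decay, C = 122.2 × e^(−kt) = 122.2 × 0.8841 = 108.0 µg/L.
At the second outfall, C = (6150·108.0 + 437.0·1390) / (6150 + 437.0) = 193.1 µg/L.

193 µg/L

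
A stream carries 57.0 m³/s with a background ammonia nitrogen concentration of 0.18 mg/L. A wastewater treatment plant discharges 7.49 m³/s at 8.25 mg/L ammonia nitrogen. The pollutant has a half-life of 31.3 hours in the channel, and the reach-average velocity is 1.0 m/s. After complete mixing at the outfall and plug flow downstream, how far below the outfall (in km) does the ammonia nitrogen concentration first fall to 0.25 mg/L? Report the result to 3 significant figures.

After mixing, C = (57.00·0.1800 + 7.490·8.250) / 64.49 = 72.05/64.49 = 1.117 mg/L.
Half-life 31.3 h → k = ln 2 / 31.3 = 0.02215 h⁻¹ = 0.5315 d⁻¹.
Set 1.117·exp(−k·t) = 0.25 → t = ln(1.117/0.25)/k = 243400 s = 67.61 h.
Distance = v·t = 1.0·243400 = 243400 m = 243.4 km.

243 km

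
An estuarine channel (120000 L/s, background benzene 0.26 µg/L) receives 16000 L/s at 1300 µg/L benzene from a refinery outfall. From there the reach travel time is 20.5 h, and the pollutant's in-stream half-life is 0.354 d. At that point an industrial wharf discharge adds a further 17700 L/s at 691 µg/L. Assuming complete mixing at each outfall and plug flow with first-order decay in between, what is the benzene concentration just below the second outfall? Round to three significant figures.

105 µg/L

Mixed concentration C = ΣQC/ΣQ = (120000·0.2600 + 16000·1300) / 136000 = 20830000/136000 = 153.2 µg/L; combined flow 136000 L/s.
Half-life 0.354 d → k = ln 2 / 0.354 = 1.958 d⁻¹.
After decay, C = 153.2 × e^(−kt) = 153.2 × 0.1878 = 28.76 µg/L.
Second outfall: C = (136000·28.76 + 17700·691.0)/153700 = 105.0 µg/L.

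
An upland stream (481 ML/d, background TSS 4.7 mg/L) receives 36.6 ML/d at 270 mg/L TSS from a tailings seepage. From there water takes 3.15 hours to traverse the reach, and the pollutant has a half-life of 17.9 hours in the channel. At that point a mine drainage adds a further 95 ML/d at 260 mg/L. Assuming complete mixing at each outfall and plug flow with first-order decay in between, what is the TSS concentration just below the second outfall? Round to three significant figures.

57.9 mg/L

Flow-weighted average: C = (481.0·4.700 + 36.60·270.0) / 517.6 = 12140/517.6 = 23.46 mg/L; combined flow 517.6 ML/d.
Half-life 17.9 h → k = ln 2 / 17.9 = 0.03872 h⁻¹ = 0.9294 d⁻¹.
First-order decay: C = 23.46·exp(−k·t) = 23.46·0.8852 = 20.77 mg/L.
Second outfall: C = (517.6·20.77 + 95.00·260.0)/612.6 = 57.87 mg/L.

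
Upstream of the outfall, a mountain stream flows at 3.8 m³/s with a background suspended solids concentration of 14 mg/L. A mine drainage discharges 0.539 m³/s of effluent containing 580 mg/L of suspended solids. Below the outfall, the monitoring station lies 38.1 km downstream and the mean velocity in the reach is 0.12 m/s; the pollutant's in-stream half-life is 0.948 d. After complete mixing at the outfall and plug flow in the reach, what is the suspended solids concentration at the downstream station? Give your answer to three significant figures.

Conservation of mass: C = (3.800·14.00 + 0.5390·580.0) / 4.339 = 365.8/4.339 = 84.31 mg/L.
Travel time t = 38.1·1000 / 0.12 = 317500 s = 88.19 h.
Half-life 0.948 d → k = ln 2 / 0.948 = 0.7312 d⁻¹.
After decay, C = 84.31 × e^(−kt) = 84.31 × 0.06809 = 5.741 mg/L.

5.74 mg/L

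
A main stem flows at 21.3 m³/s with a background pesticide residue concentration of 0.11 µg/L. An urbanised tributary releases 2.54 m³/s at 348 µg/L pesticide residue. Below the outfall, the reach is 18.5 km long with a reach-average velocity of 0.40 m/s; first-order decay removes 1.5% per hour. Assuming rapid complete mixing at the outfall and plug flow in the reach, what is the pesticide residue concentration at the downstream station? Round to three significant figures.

Conservation of mass: C = (21.30·0.1100 + 2.540·348.0) / 23.84 = 886.3/23.84 = 37.18 µg/L.
Travel time t = 18.5·1000 / 0.40 = 46250 s = 12.85 h.
1.5%/h lost → k = −ln(1 − 0.015) = 0.01511 h⁻¹.
First-order decay: C = 37.18·exp(−k·t) = 37.18·0.8235 = 30.61 µg/L.

30.6 µg/L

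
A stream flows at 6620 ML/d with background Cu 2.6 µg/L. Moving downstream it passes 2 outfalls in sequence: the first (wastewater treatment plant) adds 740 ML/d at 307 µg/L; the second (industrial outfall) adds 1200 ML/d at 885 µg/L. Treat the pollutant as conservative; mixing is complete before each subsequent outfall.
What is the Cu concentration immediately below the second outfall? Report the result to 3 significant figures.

Outfall 1: combined Q = 7360 ML/d; C = (6620·2.600 + 740.0·307.0)/7360 = 33.21 µg/L.
Outfall 2: combined Q = 8560 ML/d; C = (7360·33.21 + 1200·885.0)/8560 = 152.6 µg/L.

153 µg/L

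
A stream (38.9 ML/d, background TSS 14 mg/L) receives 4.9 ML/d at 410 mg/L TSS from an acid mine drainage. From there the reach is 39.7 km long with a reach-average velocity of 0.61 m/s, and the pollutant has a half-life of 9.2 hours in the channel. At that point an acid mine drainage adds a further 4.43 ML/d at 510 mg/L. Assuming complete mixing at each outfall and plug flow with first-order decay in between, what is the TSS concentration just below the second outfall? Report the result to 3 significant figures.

60.4 mg/L

Flow-weighted average: C = (38.90·14.00 + 4.900·410.0) / 43.80 = 2554/43.80 = 58.30 mg/L; combined flow 43.80 ML/d.
Travel time t = 39.7·1000 / 0.61 = 65080 s = 18.08 h.
Half-life 9.2 h → k = ln 2 / 9.2 = 0.07534 h⁻¹ = 1.808 d⁻¹.
Applying C = C₀e^(−kt): 58.30 × 0.2561 = 14.93 mg/L.
Second outfall: C = (43.80·14.93 + 4.430·510.0)/48.23 = 60.41 mg/L.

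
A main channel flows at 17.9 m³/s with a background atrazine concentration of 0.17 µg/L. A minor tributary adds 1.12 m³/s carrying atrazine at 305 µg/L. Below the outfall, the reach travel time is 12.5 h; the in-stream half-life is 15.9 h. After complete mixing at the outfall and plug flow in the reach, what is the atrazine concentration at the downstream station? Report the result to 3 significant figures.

10.5 µg/L

After mixing, C = (17.90·0.1700 + 1.120·305.0) / 19.02 = 344.6/19.02 = 18.12 µg/L.
Half-life 15.9 h → k = ln 2 / 15.9 = 0.04359 h⁻¹ = 1.046 d⁻¹.
After decay, C = 18.12 × e^(−kt) = 18.12 × 0.5799 = 10.51 µg/L.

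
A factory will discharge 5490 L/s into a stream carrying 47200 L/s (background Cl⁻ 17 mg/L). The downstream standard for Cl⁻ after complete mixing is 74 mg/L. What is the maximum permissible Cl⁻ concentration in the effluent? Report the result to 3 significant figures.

At the limit, (Qr·Cr + Qe·Cₑ)/(Qr + Qe) = 74:
Cₑ = (52690·74 − 47200·17.00) / 5490 = 564.1 mg/L.

564 mg/L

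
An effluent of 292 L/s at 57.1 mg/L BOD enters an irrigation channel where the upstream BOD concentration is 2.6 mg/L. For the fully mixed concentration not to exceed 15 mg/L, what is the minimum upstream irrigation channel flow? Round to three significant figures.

991 L/s

Set C_mix = 15: (Q·2.600 + 292.0·57.10) / (Q + 292.0) = 15
→ Q = 292.0·(57.10 − 15)/(15 − 2.600) = 991.4 L/s.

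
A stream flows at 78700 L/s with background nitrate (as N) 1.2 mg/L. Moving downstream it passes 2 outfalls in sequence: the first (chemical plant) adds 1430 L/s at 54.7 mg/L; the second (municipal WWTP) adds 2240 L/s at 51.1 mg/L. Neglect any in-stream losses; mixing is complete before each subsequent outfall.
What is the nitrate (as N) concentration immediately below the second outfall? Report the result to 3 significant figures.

3.49 mg/L

Outfall 1: combined Q = 80130 L/s; C = (78700·1.200 + 1430·54.70)/80130 = 2.155 mg/L.
Outfall 2: combined Q = 82370 L/s; C = (80130·2.155 + 2240·51.10)/82370 = 3.486 mg/L.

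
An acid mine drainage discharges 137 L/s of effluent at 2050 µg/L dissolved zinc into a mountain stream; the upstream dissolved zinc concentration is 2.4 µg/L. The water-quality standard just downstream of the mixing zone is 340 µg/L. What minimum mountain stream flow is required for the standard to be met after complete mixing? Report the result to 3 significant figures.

Set C_mix = 340: (Q·2.400 + 137.0·2050) / (Q + 137.0) = 340
→ Q = 137.0·(2050 − 340)/(340 − 2.400) = 693.9 L/s.

694 L/s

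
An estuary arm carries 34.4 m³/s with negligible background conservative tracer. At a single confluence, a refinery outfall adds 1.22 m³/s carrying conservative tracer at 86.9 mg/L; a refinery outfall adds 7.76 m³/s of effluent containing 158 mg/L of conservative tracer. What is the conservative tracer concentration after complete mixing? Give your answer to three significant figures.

30.7 mg/L

Flow-weighted average: C = (34.40·0 + 1.220·86.90 + 7.760·158.0) / 43.38 = 1332/43.38 = 30.71 mg/L.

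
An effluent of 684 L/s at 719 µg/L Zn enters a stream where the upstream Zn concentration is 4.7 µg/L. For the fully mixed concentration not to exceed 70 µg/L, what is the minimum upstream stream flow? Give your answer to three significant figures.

6800 L/s

Set C_mix = 70: (Q·4.700 + 684.0·719.0) / (Q + 684.0) = 70
→ Q = 684.0·(719.0 − 70)/(70 − 4.700) = 6798 L/s.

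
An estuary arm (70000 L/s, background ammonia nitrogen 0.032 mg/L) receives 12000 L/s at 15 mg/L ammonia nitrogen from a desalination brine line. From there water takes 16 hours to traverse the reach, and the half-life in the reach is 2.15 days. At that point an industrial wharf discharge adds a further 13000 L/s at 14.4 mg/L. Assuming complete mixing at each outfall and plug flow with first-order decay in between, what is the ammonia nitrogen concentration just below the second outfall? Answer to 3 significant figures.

Mixed concentration C = ΣQC/ΣQ = (70000·0.03200 + 12000·15.00) / 82000 = 182200/82000 = 2.222 mg/L; combined flow 82000 L/s.
Half-life 2.15 d → k = ln 2 / 2.15 = 0.3224 d⁻¹.
First-order decay: C = 2.222·exp(−k·t) = 2.222·0.8066 = 1.793 mg/L.
At the second outfall, C = (82000·1.793 + 13000·14.40) / (82000 + 13000) = 3.518 mg/L.

3.52 mg/L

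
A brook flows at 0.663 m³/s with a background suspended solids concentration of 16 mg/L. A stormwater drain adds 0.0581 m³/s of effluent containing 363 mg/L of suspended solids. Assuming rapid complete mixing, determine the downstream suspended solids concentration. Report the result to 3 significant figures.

44.0 mg/L

After mixing, C = (0.6630·16.00 + 0.05810·363.0) / 0.7211 = 31.70/0.7211 = 43.96 mg/L.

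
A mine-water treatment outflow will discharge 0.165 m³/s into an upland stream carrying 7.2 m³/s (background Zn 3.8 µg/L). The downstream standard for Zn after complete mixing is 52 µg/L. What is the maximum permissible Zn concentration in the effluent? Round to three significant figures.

2160 µg/L

At the limit, (Qr·Cr + Qe·Cₑ)/(Qr + Qe) = 52:
Cₑ = (7.365·52 − 7.200·3.800) / 0.1650 = 2155 µg/L.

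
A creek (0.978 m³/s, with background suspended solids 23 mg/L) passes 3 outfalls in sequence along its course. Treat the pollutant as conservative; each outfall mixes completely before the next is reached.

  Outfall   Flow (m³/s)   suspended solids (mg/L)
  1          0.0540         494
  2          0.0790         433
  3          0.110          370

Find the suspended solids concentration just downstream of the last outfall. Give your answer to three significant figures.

102 mg/L

Outfall 1: combined Q = 1.032 m³/s; C = (0.9780·23.00 + 0.05400·494.0)/1.032 = 47.65 mg/L.
Outfall 2: combined Q = 1.111 m³/s; C = (1.032·47.65 + 0.07900·433.0)/1.111 = 75.05 mg/L.
Outfall 3: combined Q = 1.221 m³/s; C = (1.111·75.05 + 0.1100·370.0)/1.221 = 101.6 mg/L.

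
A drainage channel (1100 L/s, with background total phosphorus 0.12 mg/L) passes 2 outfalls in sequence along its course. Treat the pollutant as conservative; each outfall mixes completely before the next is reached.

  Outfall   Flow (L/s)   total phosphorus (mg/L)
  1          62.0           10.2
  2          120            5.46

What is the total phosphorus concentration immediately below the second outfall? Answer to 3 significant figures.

1.11 mg/L

Outfall 1: combined Q = 1162 L/s; C = (1100·0.1200 + 62.00·10.20)/1162 = 0.6578 mg/L.
Outfall 2: combined Q = 1282 L/s; C = (1162·0.6578 + 120.0·5.460)/1282 = 1.107 mg/L.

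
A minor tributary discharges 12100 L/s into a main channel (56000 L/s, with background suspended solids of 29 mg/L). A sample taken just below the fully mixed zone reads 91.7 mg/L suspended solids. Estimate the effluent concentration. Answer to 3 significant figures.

382 mg/L

Mass balance: 56000·29.00 + 12100·Cₑ = 68100·91.70
→ Cₑ = (68100·91.70 − 56000·29.00) / 12100 = 381.9 mg/L.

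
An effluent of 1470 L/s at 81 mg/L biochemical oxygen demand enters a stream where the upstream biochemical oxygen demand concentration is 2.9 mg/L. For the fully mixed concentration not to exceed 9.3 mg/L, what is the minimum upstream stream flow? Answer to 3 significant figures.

16500 L/s

Set C_mix = 9.3: (Q·2.900 + 1470·81.00) / (Q + 1470) = 9.3
→ Q = 1470·(81.00 − 9.3)/(9.3 − 2.900) = 16470 L/s.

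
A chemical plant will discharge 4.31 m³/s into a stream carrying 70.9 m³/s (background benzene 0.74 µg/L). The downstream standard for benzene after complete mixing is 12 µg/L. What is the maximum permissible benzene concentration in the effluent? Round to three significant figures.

At the limit, (Qr·Cr + Qe·Cₑ)/(Qr + Qe) = 12:
Cₑ = (75.21·12 − 70.90·0.7400) / 4.310 = 197.2 µg/L.

197 µg/L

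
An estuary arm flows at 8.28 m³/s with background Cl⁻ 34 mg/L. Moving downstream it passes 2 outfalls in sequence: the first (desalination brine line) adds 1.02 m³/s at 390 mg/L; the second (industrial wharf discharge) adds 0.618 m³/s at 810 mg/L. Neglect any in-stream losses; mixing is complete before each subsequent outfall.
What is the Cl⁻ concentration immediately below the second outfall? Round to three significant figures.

After outfall 1: Q = 8.280 + 1.020 = 9.300 m³/s; C = (8.280·34.00 + 1.020·390.0)/9.300 = 73.05 mg/L.
After outfall 2: Q = 9.300 + 0.6180 = 9.918 m³/s; C = (9.300·73.05 + 0.6180·810.0)/9.918 = 119.0 mg/L.

119 mg/L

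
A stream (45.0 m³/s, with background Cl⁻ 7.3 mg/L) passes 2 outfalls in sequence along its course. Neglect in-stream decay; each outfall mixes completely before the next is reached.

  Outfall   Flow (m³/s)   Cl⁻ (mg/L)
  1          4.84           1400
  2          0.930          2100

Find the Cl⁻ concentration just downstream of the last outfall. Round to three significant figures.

Below outfall 1: Q → 49.84 m³/s, C = (45.00·7.300 + 4.840·1400)/49.84 = 142.5 mg/L.
Below outfall 2: Q → 50.77 m³/s, C = (49.84·142.5 + 0.9300·2100)/50.77 = 178.4 mg/L.

178 mg/L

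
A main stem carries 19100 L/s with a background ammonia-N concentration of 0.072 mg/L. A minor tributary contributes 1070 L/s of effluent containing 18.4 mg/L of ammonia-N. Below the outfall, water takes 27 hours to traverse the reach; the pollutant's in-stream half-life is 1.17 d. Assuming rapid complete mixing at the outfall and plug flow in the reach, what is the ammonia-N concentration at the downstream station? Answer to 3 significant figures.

0.536 mg/L

Conservation of mass: C = (19100·0.07200 + 1070·18.40) / 20170 = 21060/20170 = 1.044 mg/L.
Half-life 1.17 d → k = ln 2 / 1.17 = 0.5924 d⁻¹.
First-order decay: C = 1.044·exp(−k·t) = 1.044·0.5135 = 0.5362 mg/L.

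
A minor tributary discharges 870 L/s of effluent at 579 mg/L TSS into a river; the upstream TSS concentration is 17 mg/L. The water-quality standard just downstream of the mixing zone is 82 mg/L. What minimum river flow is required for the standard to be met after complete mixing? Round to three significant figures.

6650 L/s

Set C_mix = 82: (Q·17.00 + 870.0·579.0) / (Q + 870.0) = 82
→ Q = 870.0·(579.0 − 82)/(82 − 17.00) = 6652 L/s.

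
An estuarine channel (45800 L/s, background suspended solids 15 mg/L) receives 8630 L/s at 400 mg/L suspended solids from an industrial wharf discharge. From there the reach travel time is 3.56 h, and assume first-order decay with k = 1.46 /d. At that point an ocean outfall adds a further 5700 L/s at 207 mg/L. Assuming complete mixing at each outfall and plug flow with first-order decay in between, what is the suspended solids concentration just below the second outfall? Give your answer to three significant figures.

75.1 mg/L

Conservation of mass: C = (45800·15.00 + 8630·400.0) / 54430 = 4139000/54430 = 76.04 mg/L; combined flow 54430 L/s.
Applying C = C₀e^(−kt): 76.04 × 0.8053 = 61.24 mg/L.
At the second outfall, C = (54430·61.24 + 5700·207.0) / (54430 + 5700) = 75.05 mg/L.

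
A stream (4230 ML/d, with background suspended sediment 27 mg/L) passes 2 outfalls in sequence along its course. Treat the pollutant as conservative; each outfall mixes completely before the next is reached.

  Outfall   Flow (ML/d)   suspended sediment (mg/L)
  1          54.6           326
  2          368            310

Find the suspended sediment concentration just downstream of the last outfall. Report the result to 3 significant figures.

52.9 mg/L

Outfall 1: combined Q = 4285 ML/d; C = (4230·27.00 + 54.60·326.0)/4285 = 30.81 mg/L.
Outfall 2: combined Q = 4653 ML/d; C = (4285·30.81 + 368.0·310.0)/4653 = 52.89 mg/L.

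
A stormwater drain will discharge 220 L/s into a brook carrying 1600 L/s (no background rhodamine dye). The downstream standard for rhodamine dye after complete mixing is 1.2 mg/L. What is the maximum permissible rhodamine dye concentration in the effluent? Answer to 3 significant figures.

9.93 mg/L

At the limit, (Qr·Cr + Qe·Cₑ)/(Qr + Qe) = 1.2:
Cₑ = (1820·1.2 − 1600·0) / 220.0 = 9.927 mg/L.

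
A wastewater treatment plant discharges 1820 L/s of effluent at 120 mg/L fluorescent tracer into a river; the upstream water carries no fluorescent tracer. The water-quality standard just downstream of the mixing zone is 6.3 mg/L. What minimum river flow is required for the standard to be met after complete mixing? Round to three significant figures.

Set C_mix = 6.3: (Q·0 + 1820·120.0) / (Q + 1820) = 6.3
→ Q = 1820·(120.0 − 6.3)/(6.3 − 0) = 32850 L/s.

32800 L/s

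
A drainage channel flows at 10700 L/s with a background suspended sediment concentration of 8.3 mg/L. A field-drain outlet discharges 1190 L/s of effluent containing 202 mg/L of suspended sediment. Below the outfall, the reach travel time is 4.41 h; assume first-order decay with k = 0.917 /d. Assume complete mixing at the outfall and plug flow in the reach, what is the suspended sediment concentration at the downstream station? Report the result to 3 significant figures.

23.4 mg/L

After mixing, C = (10700·8.300 + 1190·202.0) / 11890 = 329200/11890 = 27.69 mg/L.
Applying C = C₀e^(−kt): 27.69 × 0.8449 = 23.39 mg/L.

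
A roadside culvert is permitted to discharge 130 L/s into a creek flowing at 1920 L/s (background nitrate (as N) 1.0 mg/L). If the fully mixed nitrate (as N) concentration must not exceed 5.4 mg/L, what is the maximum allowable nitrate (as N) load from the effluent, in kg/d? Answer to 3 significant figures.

Mass balance at the limit: 1920·1.000 + 130.0·Cₑ = 2050·5.4 → Cₑ = 70.38 mg/L.
130.0 L/s = 0.1300 m³/s. Load = 0.1300 m³/s × 70.38 g/m³ × 86 400 s/d = 790.6 kg/d.

791 kg/d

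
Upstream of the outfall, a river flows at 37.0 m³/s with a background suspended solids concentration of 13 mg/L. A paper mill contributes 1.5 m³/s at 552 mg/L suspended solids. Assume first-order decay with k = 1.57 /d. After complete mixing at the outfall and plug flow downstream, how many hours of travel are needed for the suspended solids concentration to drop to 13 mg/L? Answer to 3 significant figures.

Mixed concentration C = ΣQC/ΣQ = (37.00·13.00 + 1.500·552.0) / 38.50 = 1309/38.50 = 34.00 mg/L.
34.00·exp(−k·t) = 13 → t = ln(34.00/13)/k = 52910 s = 14.70 h.

14.7 h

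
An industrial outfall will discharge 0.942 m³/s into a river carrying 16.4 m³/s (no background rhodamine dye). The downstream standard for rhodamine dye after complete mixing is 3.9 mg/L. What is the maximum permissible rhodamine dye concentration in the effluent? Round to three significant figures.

At the limit, (Qr·Cr + Qe·Cₑ)/(Qr + Qe) = 3.9:
Cₑ = (17.34·3.9 − 16.40·0) / 0.9420 = 71.80 mg/L.

71.8 mg/L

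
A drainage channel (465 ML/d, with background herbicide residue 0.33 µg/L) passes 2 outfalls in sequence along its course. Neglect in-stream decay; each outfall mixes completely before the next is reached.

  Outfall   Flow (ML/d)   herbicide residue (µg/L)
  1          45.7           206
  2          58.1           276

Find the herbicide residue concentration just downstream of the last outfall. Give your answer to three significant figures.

45.0 µg/L

After outfall 1: Q = 465.0 + 45.70 = 510.7 ML/d; C = (465.0·0.3300 + 45.70·206.0)/510.7 = 18.73 µg/L.
After outfall 2: Q = 510.7 + 58.10 = 568.8 ML/d; C = (510.7·18.73 + 58.10·276.0)/568.8 = 45.01 µg/L.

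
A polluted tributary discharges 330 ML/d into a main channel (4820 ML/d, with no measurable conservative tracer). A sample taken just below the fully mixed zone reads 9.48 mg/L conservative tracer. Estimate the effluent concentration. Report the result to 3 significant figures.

Mass balance: 4820·0 + 330.0·Cₑ = 5150·9.480
→ Cₑ = (5150·9.480 − 4820·0) / 330.0 = 147.9 mg/L.

148 mg/L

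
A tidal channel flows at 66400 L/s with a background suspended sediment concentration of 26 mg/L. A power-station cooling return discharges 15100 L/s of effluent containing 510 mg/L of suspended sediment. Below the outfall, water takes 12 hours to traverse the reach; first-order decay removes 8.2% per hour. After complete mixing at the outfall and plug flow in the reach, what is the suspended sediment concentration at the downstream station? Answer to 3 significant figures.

41.4 mg/L

After mixing, C = (66400·26.00 + 15100·510.0) / 81500 = 9427000/81500 = 115.7 mg/L.
8.2%/h lost → k = −ln(1 − 0.082) = 0.08556 h⁻¹.
After decay, C = 115.7 × e^(−kt) = 115.7 × 0.3582 = 41.43 mg/L.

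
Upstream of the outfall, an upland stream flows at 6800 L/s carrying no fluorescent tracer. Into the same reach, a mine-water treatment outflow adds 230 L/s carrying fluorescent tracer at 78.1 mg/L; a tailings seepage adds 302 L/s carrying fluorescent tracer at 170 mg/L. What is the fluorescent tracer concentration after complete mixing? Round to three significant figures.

9.45 mg/L

Flow-weighted average: C = (6800·0 + 230.0·78.10 + 302.0·170.0) / 7332 = 69300/7332 = 9.452 mg/L.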